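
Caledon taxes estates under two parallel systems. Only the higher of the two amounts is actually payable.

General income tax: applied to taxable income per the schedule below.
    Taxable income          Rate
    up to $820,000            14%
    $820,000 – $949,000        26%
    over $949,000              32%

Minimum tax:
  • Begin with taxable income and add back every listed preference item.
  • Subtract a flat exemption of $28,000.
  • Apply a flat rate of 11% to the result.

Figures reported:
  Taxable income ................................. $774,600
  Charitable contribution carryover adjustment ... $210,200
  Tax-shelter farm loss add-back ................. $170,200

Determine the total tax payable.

Minimum tax:
  Adjusted income: $774,600 + $210,200 + $170,200 = $1,155,000
  Less exemption $28,000 → base $1,127,000
  $1,127,000 × 11% = $123,970

General income tax:
  $774,600 × 14% = $108,444

$123,970 > $108,444, so the minimum tax is the binding amount.

$123,970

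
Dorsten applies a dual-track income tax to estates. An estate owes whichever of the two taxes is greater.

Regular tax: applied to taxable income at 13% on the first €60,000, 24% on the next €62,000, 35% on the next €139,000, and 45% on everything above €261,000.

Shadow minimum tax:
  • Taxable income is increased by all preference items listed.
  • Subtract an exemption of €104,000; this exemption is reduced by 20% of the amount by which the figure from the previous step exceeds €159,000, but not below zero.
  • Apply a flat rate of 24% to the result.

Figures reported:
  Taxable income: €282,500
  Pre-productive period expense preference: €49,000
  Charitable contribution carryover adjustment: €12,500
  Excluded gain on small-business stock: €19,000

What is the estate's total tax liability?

Regular tax:
  €60,000 × 13% = €7,800
  €62,000 × 24% = €14,880
  €139,000 × 35% = €48,650
  €21,500 × 45% = €9,675
  → €81,005

Shadow minimum tax:
  Adjusted income: €282,500 + €49,000 + €12,500 + €19,000 = €363,000
  Exemption: €104,000 − 20% × (€363,000 − €159,000) = €104,000 − €40,800 = €63,200
  Base: €363,000 − €63,200 = €299,800
  €299,800 × 24% = €71,952

€81,005 > €71,952, so the regular tax governs.

€81,005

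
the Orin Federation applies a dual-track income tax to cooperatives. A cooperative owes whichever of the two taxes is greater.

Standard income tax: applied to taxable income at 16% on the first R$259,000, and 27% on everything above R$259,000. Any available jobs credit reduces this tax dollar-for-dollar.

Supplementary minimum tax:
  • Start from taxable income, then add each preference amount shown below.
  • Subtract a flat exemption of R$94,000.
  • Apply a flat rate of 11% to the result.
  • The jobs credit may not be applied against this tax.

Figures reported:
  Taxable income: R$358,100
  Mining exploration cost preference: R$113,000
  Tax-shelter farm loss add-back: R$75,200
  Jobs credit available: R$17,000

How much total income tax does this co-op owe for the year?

R$51,197

Standard income tax:
  R$259,000 × 16% = R$41,440
  R$99,100 × 27% = R$26,757
  → R$68,197
  Less jobs credit R$17,000 → R$51,197

Supplementary minimum tax:
  Adjusted income: R$358,100 + R$113,000 + R$75,200 = R$546,300
  Less exemption R$94,000 → base R$452,300
  R$452,300 × 11% = R$49,753

R$51,197 > R$49,753, so the standard income tax governs.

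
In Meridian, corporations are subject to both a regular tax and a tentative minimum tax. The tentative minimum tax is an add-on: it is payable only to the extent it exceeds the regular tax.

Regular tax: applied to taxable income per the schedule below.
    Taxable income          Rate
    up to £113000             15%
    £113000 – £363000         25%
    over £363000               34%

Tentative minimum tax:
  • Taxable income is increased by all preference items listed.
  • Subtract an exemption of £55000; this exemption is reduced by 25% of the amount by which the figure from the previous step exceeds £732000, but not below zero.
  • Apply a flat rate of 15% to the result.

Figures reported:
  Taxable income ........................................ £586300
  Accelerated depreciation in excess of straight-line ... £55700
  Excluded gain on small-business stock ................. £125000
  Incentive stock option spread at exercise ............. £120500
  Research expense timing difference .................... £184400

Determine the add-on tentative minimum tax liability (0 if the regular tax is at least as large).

£5413

Tentative minimum tax:
  Adjusted income: £586300 + £55700 + £125000 + £120500 + £184400 = £1071900
  Exemption: 25% × (£1071900 − £732000) = £84975 ≥ £55000, so the exemption is fully phased out
  Base: £1071900 − £0 = £1071900
  £1071900 × 15% = £160785

Regular tax:
  £113000 × 15% = £16950
  £250000 × 25% = £62500
  £223300 × 34% = £75922
  → £155372

Excess of tentative minimum tax over regular tax: £160785 − £155372 = £5413.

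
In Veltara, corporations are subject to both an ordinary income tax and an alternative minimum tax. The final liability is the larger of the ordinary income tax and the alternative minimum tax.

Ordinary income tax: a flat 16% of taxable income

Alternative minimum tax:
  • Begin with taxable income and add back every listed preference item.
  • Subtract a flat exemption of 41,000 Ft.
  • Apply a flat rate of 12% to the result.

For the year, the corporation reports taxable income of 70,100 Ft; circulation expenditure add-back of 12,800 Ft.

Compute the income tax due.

11,216 Ft

Ordinary income tax:
  70,100 Ft × 16% = 11,216 Ft

Alternative minimum tax:
  Adjusted income: 70,100 Ft + 12,800 Ft = 82,900 Ft
  Less exemption 41,000 Ft → base 41,900 Ft
  41,900 Ft × 12% = 5,028 Ft

11,216 Ft > 5,028 Ft, so the ordinary income tax governs.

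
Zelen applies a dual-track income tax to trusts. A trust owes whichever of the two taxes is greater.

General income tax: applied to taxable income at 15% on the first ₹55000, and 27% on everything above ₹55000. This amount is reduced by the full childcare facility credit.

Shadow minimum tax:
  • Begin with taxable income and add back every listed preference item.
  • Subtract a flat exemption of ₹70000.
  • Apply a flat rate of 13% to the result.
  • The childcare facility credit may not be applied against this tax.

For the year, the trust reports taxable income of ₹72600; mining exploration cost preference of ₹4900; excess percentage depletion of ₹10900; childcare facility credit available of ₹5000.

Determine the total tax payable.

₹8002

General income tax:
  ₹55000 × 15% = ₹8250
  ₹17600 × 27% = ₹4752
  → ₹13002
  Less childcare facility credit ₹5000 → ₹8002

Shadow minimum tax:
  Adjusted income: ₹72600 + ₹4900 + ₹10900 = ₹88400
  Less exemption ₹70000 → base ₹18400
  ₹18400 × 13% = ₹2392

₹8002 > ₹2392, so the general income tax governs.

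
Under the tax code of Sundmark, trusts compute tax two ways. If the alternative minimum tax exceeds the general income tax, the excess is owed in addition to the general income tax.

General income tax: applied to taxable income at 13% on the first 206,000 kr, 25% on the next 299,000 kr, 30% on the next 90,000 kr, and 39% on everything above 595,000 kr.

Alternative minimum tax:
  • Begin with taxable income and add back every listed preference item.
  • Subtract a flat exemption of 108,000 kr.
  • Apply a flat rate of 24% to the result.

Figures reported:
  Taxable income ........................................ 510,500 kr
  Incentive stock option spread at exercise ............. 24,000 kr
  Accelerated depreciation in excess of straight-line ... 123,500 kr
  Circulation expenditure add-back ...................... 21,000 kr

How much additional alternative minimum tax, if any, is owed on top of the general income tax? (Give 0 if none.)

General income tax:
  206,000 kr × 13% = 26,780 kr
  299,000 kr × 25% = 74,750 kr
  5,500 kr × 30% = 1,650 kr
  → 103,180 kr

Alternative minimum tax:
  Adjusted income: 510,500 kr + 24,000 kr + 123,500 kr + 21,000 kr = 679,000 kr
  Less exemption 108,000 kr → base 571,000 kr
  571,000 kr × 24% = 137,040 kr

Excess of alternative minimum tax over general income tax: 137,040 kr − 103,180 kr = 33,860 kr.

33,860 kr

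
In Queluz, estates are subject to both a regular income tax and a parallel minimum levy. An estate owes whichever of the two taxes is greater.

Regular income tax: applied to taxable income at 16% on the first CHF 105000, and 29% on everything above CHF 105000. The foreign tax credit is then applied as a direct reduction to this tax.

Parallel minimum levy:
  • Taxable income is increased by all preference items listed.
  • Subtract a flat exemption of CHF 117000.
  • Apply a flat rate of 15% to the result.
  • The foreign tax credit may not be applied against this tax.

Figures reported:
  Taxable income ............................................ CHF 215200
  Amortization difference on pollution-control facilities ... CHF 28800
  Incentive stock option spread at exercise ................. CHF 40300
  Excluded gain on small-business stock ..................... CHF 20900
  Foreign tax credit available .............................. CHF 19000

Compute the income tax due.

CHF 29758

Parallel minimum levy:
  Adjusted income: CHF 215200 + CHF 28800 + CHF 40300 + CHF 20900 = CHF 305200
  Less exemption CHF 117000 → base CHF 188200
  CHF 188200 × 15% = CHF 28230

Regular income tax:
  CHF 105000 × 16% = CHF 16800
  CHF 110200 × 29% = CHF 31958
  → CHF 48758
  Less foreign tax credit CHF 19000 → CHF 29758

CHF 29758 > CHF 28230, so the regular income tax governs.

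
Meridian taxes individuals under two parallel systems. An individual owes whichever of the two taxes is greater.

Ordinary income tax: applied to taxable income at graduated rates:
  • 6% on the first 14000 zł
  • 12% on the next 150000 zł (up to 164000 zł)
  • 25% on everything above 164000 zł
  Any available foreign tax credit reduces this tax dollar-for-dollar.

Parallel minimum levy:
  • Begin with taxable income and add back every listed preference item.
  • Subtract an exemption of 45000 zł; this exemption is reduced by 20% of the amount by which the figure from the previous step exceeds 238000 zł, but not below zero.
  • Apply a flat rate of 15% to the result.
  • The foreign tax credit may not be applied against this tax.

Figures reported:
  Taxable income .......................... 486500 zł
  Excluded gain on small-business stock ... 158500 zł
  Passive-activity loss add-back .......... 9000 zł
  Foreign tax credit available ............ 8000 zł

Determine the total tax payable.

98100 zł

Ordinary income tax:
  14000 zł × 6% = 840 zł
  150000 zł × 12% = 18000 zł
  322500 zł × 25% = 80625 zł
  → 99465 zł
  Less foreign tax credit 8000 zł → 91465 zł

Parallel minimum levy:
  Adjusted income: 486500 zł + 158500 zł + 9000 zł = 654000 zł
  Exemption: 20% × (654000 zł − 238000 zł) = 83200 zł ≥ 45000 zł, so the exemption is fully phased out
  Base: 654000 zł − 0 zł = 654000 zł
  654000 zł × 15% = 98100 zł

98100 zł > 91465 zł, so the parallel minimum levy is the binding amount.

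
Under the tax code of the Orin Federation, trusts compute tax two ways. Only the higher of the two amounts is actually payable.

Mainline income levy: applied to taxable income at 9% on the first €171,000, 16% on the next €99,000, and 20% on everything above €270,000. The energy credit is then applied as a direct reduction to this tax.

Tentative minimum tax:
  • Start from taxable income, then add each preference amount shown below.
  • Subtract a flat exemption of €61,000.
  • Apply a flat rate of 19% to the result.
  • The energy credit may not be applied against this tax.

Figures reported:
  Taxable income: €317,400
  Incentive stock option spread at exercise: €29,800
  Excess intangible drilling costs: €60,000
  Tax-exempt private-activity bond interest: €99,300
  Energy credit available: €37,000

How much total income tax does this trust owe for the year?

Tentative minimum tax:
  Adjusted income: €317,400 + €29,800 + €60,000 + €99,300 = €506,500
  Less exemption €61,000 → base €445,500
  €445,500 × 19% = €84,645

Mainline income levy:
  €171,000 × 9% = €15,390
  €99,000 × 16% = €15,840
  €47,400 × 20% = €9,480
  → €40,710
  Less energy credit €37,000 → €3,710

€84,645 > €3,710, so the tentative minimum tax is the binding amount.

€84,645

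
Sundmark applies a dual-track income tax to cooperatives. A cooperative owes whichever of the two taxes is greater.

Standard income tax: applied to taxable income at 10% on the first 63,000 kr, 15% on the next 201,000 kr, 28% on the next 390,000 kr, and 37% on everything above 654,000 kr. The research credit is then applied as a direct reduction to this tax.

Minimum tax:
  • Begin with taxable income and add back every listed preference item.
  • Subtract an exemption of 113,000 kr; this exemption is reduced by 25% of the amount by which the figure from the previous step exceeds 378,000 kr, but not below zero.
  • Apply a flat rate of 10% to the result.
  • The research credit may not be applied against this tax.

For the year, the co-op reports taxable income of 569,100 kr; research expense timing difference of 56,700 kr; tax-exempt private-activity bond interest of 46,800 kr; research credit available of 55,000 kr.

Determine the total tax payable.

Minimum tax:
  Adjusted income: 569,100 kr + 56,700 kr + 46,800 kr = 672,600 kr
  Exemption: 113,000 kr − 25% × (672,600 kr − 378,000 kr) = 113,000 kr − 73,650 kr = 39,350 kr
  Base: 672,600 kr − 39,350 kr = 633,250 kr
  633,250 kr × 10% = 63,325 kr

Standard income tax:
  63,000 kr × 10% = 6,300 kr
  201,000 kr × 15% = 30,150 kr
  305,100 kr × 28% = 85,428 kr
  → 121,878 kr
  Less research credit 55,000 kr → 66,878 kr

66,878 kr > 63,325 kr, so the standard income tax governs.

66,878 kr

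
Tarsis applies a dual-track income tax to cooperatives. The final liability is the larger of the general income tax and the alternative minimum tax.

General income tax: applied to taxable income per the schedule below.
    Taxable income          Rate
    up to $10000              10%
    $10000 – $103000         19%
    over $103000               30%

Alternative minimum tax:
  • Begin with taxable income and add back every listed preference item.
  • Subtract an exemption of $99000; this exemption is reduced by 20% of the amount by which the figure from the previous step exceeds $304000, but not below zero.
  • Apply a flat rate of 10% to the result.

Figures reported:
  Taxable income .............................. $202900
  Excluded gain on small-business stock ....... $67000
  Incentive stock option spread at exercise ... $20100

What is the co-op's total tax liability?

Alternative minimum tax:
  Adjusted income: $202900 + $67000 + $20100 = $290000
  Exemption: $290000 ≤ $304000, so full $99000 applies
  Base: $290000 − $99000 = $191000
  $191000 × 10% = $19100

General income tax:
  $10000 × 10% = $1000
  $93000 × 19% = $17670
  $99900 × 30% = $29970
  → $48640

$48640 > $19100, so the general income tax governs.

$48640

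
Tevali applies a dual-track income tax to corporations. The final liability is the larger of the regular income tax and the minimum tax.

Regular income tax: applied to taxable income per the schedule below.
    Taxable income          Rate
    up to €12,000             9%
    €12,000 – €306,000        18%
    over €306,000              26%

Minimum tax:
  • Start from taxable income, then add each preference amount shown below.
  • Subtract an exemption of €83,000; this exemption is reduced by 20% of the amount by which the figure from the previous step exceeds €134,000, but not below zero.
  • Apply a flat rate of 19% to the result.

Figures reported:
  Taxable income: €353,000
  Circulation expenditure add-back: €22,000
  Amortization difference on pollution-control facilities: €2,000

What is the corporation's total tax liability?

€66,220

Minimum tax:
  Adjusted income: €353,000 + €22,000 + €2,000 = €377,000
  Exemption: €83,000 − 20% × (€377,000 − €134,000) = €83,000 − €48,600 = €34,400
  Base: €377,000 − €34,400 = €342,600
  €342,600 × 19% = €65,094

Regular income tax:
  €12,000 × 9% = €1,080
  €294,000 × 18% = €52,920
  €47,000 × 26% = €12,220
  → €66,220

€66,220 > €65,094, so the regular income tax governs.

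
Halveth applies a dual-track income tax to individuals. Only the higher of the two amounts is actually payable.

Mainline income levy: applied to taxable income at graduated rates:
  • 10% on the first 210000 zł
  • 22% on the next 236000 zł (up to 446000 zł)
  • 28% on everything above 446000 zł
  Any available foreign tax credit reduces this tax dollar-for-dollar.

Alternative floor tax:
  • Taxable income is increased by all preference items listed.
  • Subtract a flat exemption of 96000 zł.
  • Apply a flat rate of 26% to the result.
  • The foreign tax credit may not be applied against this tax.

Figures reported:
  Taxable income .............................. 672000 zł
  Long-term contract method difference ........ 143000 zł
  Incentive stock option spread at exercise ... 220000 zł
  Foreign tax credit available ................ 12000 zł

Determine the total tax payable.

244140 zł

Mainline income levy:
  210000 zł × 10% = 21000 zł
  236000 zł × 22% = 51920 zł
  226000 zł × 28% = 63280 zł
  → 136200 zł
  Less foreign tax credit 12000 zł → 124200 zł

Alternative floor tax:
  Adjusted income: 672000 zł + 143000 zł + 220000 zł = 1035000 zł
  Less exemption 96000 zł → base 939000 zł
  939000 zł × 26% = 244140 zł

244140 zł > 124200 zł, so the alternative floor tax is the binding amount.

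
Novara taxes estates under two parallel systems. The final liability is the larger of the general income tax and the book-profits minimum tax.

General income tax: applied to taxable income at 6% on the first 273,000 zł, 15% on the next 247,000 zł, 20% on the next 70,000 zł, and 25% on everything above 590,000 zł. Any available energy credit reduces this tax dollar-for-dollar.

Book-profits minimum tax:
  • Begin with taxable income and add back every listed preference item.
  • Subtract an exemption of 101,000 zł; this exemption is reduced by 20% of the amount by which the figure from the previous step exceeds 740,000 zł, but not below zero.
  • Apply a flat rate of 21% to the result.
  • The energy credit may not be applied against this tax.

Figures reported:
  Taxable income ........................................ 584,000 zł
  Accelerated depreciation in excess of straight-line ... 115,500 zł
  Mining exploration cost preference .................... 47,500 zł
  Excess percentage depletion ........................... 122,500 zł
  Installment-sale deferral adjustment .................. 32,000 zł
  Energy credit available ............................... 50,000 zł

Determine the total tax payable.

Book-profits minimum tax:
  Adjusted income: 584,000 zł + 115,500 zł + 47,500 zł + 122,500 zł + 32,000 zł = 901,500 zł
  Exemption: 101,000 zł − 20% × (901,500 zł − 740,000 zł) = 101,000 zł − 32,300 zł = 68,700 zł
  Base: 901,500 zł − 68,700 zł = 832,800 zł
  832,800 zł × 21% = 174,888 zł

General income tax:
  273,000 zł × 6% = 16,380 zł
  247,000 zł × 15% = 37,050 zł
  64,000 zł × 20% = 12,800 zł
  → 66,230 zł
  Less energy credit 50,000 zł → 16,230 zł

174,888 zł > 16,230 zł, so the book-profits minimum tax is the binding amount.

174,888 zł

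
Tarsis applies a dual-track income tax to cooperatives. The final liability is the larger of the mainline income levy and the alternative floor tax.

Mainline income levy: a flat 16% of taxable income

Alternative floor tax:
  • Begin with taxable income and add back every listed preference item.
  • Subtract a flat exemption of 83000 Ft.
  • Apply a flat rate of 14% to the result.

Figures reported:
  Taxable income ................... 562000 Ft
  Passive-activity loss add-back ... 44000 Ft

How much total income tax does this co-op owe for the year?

Mainline income levy:
  562000 Ft × 16% = 89920 Ft

Alternative floor tax:
  Adjusted income: 562000 Ft + 44000 Ft = 606000 Ft
  Less exemption 83000 Ft → base 523000 Ft
  523000 Ft × 14% = 73220 Ft

89920 Ft > 73220 Ft, so the mainline income levy governs.

89920 Ft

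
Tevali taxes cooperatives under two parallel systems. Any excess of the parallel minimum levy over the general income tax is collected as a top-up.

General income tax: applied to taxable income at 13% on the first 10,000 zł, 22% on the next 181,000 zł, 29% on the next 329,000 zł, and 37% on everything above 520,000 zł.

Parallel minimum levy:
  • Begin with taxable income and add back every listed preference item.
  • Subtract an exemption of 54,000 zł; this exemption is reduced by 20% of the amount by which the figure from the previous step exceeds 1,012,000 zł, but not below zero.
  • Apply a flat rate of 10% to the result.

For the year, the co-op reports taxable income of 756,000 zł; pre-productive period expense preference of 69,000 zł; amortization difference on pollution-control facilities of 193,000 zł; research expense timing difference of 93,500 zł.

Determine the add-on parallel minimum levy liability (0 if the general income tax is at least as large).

0 zł

General income tax:
  10,000 zł × 13% = 1,300 zł
  181,000 zł × 22% = 39,820 zł
  329,000 zł × 29% = 95,410 zł
  236,000 zł × 37% = 87,320 zł
  → 223,850 zł

Parallel minimum levy:
  Adjusted income: 756,000 zł + 69,000 zł + 193,000 zł + 93,500 zł = 1,111,500 zł
  Exemption: 54,000 zł − 20% × (1,111,500 zł − 1,012,000 zł) = 54,000 zł − 19,900 zł = 34,100 zł
  Base: 1,111,500 zł − 34,100 zł = 1,077,400 zł
  1,077,400 zł × 10% = 107,740 zł

107,740 zł ≤ 223,850 zł, so no add-on is due.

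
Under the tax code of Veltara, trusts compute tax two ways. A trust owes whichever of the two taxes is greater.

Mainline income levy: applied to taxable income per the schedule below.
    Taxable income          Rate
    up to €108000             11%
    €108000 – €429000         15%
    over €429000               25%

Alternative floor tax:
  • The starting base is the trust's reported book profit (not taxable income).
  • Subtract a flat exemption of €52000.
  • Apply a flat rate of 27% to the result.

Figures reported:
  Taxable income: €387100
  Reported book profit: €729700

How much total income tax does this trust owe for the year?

€182979

Alternative floor tax:
  Base (reported book profit): €729700
  Less exemption €52000 → base €677700
  €677700 × 27% = €182979

Mainline income levy:
  €108000 × 11% = €11880
  €279100 × 15% = €41865
  → €53745

€182979 > €53745, so the alternative floor tax is the binding amount.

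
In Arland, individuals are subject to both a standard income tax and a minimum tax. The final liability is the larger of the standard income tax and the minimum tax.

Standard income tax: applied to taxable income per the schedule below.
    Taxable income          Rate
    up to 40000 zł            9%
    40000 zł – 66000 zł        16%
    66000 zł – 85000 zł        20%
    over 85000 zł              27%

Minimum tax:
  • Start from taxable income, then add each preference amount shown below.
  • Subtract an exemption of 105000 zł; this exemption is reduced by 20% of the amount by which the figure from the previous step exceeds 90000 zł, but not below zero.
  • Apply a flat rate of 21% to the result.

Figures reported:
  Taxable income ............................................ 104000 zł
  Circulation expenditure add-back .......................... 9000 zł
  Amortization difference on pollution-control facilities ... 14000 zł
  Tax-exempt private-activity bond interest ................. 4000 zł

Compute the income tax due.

16690 zł

Minimum tax:
  Adjusted income: 104000 zł + 9000 zł + 14000 zł + 4000 zł = 131000 zł
  Exemption: 105000 zł − 20% × (131000 zł − 90000 zł) = 105000 zł − 8200 zł = 96800 zł
  Base: 131000 zł − 96800 zł = 34200 zł
  34200 zł × 21% = 7182 zł

Standard income tax:
  40000 zł × 9% = 3600 zł
  26000 zł × 16% = 4160 zł
  19000 zł × 20% = 3800 zł
  19000 zł × 27% = 5130 zł
  → 16690 zł

16690 zł > 7182 zł, so the standard income tax governs.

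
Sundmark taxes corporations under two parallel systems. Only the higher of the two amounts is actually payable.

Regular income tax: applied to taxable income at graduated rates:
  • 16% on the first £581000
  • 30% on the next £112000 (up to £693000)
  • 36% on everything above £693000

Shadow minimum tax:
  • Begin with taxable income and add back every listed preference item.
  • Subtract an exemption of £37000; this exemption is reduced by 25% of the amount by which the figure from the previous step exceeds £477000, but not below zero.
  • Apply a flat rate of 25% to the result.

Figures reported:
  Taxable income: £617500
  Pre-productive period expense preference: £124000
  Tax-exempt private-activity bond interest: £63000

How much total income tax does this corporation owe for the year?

£201125

Shadow minimum tax:
  Adjusted income: £617500 + £124000 + £63000 = £804500
  Exemption: 25% × (£804500 − £477000) = £81875 ≥ £37000, so the exemption is fully phased out
  Base: £804500 − £0 = £804500
  £804500 × 25% = £201125

Regular income tax:
  £581000 × 16% = £92960
  £36500 × 30% = £10950
  → £103910

£201125 > £103910, so the shadow minimum tax is the binding amount.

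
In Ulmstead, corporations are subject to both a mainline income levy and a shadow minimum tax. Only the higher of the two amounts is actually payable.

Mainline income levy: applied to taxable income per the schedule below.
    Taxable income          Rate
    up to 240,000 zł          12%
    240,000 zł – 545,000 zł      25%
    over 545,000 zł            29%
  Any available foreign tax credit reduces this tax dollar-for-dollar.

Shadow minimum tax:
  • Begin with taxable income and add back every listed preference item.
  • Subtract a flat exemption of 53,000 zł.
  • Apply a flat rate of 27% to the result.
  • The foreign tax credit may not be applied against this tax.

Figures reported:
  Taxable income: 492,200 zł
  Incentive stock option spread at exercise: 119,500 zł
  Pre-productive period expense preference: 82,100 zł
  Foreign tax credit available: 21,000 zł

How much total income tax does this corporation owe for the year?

173,016 zł

Mainline income levy:
  240,000 zł × 12% = 28,800 zł
  252,200 zł × 25% = 63,050 zł
  → 91,850 zł
  Less foreign tax credit 21,000 zł → 70,850 zł

Shadow minimum tax:
  Adjusted income: 492,200 zł + 119,500 zł + 82,100 zł = 693,800 zł
  Less exemption 53,000 zł → base 640,800 zł
  640,800 zł × 27% = 173,016 zł

173,016 zł > 70,850 zł, so the shadow minimum tax is the binding amount.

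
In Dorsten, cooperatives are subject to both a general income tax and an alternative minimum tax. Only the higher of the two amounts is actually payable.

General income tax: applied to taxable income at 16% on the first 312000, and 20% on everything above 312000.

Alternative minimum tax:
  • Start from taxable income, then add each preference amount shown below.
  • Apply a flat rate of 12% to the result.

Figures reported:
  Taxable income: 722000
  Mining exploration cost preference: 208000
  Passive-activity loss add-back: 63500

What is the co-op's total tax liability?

131920

Alternative minimum tax:
  Adjusted income: 722000 + 208000 + 63500 = 993500
  993500 × 12% = 119220

General income tax:
  312000 × 16% = 49920
  410000 × 20% = 82000
  → 131920

131920 > 119220, so the general income tax governs.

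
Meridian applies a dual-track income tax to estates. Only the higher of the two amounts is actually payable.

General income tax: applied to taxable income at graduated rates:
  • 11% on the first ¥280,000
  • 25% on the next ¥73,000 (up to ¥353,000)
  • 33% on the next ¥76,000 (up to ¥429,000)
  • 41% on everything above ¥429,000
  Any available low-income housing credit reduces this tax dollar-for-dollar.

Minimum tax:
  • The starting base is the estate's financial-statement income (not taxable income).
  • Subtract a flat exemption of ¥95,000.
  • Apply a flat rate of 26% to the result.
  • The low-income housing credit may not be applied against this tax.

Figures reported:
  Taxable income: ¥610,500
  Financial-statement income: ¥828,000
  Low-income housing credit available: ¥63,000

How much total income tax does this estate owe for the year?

¥190,580

Minimum tax:
  Base (financial-statement income): ¥828,000
  Less exemption ¥95,000 → base ¥733,000
  ¥733,000 × 26% = ¥190,580

General income tax:
  ¥280,000 × 11% = ¥30,800
  ¥73,000 × 25% = ¥18,250
  ¥76,000 × 33% = ¥25,080
  ¥181,500 × 41% = ¥74,415
  → ¥148,545
  Less low-income housing credit ¥63,000 → ¥85,545

¥190,580 > ¥85,545, so the minimum tax is the binding amount.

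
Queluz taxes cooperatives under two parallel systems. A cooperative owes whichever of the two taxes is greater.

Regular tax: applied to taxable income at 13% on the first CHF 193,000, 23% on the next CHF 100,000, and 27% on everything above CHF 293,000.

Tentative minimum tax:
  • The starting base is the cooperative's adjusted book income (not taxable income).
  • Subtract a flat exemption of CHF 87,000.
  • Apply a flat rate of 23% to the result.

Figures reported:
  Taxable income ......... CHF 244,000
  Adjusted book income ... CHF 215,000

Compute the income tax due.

CHF 36,820

Regular tax:
  CHF 193,000 × 13% = CHF 25,090
  CHF 51,000 × 23% = CHF 11,730
  → CHF 36,820

Tentative minimum tax:
  Base (adjusted book income): CHF 215,000
  Less exemption CHF 87,000 → base CHF 128,000
  CHF 128,000 × 23% = CHF 29,440

CHF 36,820 > CHF 29,440, so the regular tax governs.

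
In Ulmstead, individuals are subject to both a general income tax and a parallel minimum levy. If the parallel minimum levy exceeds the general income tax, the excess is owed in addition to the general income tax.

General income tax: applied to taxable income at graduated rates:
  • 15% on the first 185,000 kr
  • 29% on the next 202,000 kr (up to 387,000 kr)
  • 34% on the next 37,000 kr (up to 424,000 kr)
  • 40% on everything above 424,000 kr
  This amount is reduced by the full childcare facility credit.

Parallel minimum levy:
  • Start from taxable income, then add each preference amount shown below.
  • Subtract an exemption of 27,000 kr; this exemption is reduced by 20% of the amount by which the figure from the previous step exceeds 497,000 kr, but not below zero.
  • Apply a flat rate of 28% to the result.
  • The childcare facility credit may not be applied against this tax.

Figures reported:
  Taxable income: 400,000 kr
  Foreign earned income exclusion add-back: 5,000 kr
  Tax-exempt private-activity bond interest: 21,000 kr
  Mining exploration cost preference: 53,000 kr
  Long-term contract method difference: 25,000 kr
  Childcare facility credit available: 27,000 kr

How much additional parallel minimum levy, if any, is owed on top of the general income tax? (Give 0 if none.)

General income tax:
  185,000 kr × 15% = 27,750 kr
  202,000 kr × 29% = 58,580 kr
  13,000 kr × 34% = 4,420 kr
  → 90,750 kr
  Less childcare facility credit 27,000 kr → 63,750 kr

Parallel minimum levy:
  Adjusted income: 400,000 kr + 5,000 kr + 21,000 kr + 53,000 kr + 25,000 kr = 504,000 kr
  Exemption: 27,000 kr − 20% × (504,000 kr − 497,000 kr) = 27,000 kr − 1,400 kr = 25,600 kr
  Base: 504,000 kr − 25,600 kr = 478,400 kr
  478,400 kr × 28% = 133,952 kr

Excess of parallel minimum levy over general income tax: 133,952 kr − 63,750 kr = 70,202 kr.

70,202 kr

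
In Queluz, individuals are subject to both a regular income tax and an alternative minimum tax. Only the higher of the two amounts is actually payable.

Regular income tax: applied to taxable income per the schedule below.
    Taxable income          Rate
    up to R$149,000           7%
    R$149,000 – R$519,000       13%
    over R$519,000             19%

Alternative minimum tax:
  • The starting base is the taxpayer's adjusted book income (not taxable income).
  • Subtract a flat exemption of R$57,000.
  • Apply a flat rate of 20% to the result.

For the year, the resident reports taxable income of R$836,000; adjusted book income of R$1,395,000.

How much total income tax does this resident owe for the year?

Alternative minimum tax:
  Base (adjusted book income): R$1,395,000
  Less exemption R$57,000 → base R$1,338,000
  R$1,338,000 × 20% = R$267,600

Regular income tax:
  R$149,000 × 7% = R$10,430
  R$370,000 × 13% = R$48,100
  R$317,000 × 19% = R$60,230
  → R$118,760

R$267,600 > R$118,760, so the alternative minimum tax is the binding amount.

R$267,600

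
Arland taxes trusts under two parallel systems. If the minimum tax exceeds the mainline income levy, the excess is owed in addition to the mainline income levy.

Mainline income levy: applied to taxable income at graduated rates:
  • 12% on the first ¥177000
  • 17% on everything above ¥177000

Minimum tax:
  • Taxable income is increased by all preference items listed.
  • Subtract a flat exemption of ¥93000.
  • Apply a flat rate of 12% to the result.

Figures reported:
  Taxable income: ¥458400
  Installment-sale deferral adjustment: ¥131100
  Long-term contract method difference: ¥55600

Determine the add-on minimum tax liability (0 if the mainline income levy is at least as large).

Minimum tax:
  Adjusted income: ¥458400 + ¥131100 + ¥55600 = ¥645100
  Less exemption ¥93000 → base ¥552100
  ¥552100 × 12% = ¥66252

Mainline income levy:
  ¥177000 × 12% = ¥21240
  ¥281400 × 17% = ¥47838
  → ¥69078

¥66252 ≤ ¥69078, so no add-on is due.

¥0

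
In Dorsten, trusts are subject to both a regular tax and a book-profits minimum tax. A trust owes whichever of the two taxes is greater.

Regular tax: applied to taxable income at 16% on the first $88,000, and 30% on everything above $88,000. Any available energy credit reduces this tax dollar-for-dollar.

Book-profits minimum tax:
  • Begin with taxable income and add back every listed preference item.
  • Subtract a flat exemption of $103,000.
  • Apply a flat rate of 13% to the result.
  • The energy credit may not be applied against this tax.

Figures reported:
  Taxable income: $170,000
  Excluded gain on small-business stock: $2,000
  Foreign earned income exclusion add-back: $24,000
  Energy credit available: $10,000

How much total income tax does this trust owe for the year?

$28,680

Regular tax:
  $88,000 × 16% = $14,080
  $82,000 × 30% = $24,600
  → $38,680
  Less energy credit $10,000 → $28,680

Book-profits minimum tax:
  Adjusted income: $170,000 + $2,000 + $24,000 = $196,000
  Less exemption $103,000 → base $93,000
  $93,000 × 13% = $12,090

$28,680 > $12,090, so the regular tax governs.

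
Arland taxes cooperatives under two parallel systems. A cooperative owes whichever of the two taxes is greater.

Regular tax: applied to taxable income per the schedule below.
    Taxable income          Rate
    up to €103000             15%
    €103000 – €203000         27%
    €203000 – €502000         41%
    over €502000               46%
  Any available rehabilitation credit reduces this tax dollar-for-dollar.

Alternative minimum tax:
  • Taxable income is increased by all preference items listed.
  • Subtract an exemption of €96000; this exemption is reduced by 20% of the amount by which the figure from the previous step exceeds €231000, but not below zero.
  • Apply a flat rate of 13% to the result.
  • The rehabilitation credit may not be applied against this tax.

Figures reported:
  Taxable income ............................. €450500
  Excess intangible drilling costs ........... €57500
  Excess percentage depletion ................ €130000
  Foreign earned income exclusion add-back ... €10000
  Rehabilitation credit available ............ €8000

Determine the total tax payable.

€135925

Alternative minimum tax:
  Adjusted income: €450500 + €57500 + €130000 + €10000 = €648000
  Exemption: €96000 − 20% × (€648000 − €231000) = €96000 − €83400 = €12600
  Base: €648000 − €12600 = €635400
  €635400 × 13% = €82602

Regular tax:
  €103000 × 15% = €15450
  €100000 × 27% = €27000
  €247500 × 41% = €101475
  → €143925
  Less rehabilitation credit €8000 → €135925

€135925 > €82602, so the regular tax governs.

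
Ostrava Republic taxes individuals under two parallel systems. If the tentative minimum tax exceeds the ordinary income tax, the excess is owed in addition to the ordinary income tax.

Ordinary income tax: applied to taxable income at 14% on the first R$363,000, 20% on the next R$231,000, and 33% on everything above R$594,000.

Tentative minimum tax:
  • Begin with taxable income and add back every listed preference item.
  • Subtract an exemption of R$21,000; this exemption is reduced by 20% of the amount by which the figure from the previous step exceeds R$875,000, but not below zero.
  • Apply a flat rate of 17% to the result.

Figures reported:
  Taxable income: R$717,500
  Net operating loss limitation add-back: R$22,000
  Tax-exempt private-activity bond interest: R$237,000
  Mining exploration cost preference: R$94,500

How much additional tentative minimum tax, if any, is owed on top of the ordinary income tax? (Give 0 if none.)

R$44,295

Ordinary income tax:
  R$363,000 × 14% = R$50,820
  R$231,000 × 20% = R$46,200
  R$123,500 × 33% = R$40,755
  → R$137,775

Tentative minimum tax:
  Adjusted income: R$717,500 + R$22,000 + R$237,000 + R$94,500 = R$1,071,000
  Exemption: 20% × (R$1,071,000 − R$875,000) = R$39,200 ≥ R$21,000, so the exemption is fully phased out
  Base: R$1,071,000 − R$0 = R$1,071,000
  R$1,071,000 × 17% = R$182,070

Excess of tentative minimum tax over ordinary income tax: R$182,070 − R$137,775 = R$44,295.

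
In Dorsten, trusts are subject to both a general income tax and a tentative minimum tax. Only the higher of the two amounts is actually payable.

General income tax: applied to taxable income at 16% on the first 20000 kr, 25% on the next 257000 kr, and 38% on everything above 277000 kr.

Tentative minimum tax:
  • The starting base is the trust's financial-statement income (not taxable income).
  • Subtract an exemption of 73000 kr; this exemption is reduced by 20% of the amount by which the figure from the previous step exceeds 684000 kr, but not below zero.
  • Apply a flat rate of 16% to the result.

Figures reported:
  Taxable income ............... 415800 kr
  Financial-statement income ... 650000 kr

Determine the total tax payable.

Tentative minimum tax:
  Base (financial-statement income): 650000 kr
  Exemption: 650000 kr ≤ 684000 kr, so full 73000 kr applies
  Base: 650000 kr − 73000 kr = 577000 kr
  577000 kr × 16% = 92320 kr

General income tax:
  20000 kr × 16% = 3200 kr
  257000 kr × 25% = 64250 kr
  138800 kr × 38% = 52744 kr
  → 120194 kr

120194 kr > 92320 kr, so the general income tax governs.

120194 kr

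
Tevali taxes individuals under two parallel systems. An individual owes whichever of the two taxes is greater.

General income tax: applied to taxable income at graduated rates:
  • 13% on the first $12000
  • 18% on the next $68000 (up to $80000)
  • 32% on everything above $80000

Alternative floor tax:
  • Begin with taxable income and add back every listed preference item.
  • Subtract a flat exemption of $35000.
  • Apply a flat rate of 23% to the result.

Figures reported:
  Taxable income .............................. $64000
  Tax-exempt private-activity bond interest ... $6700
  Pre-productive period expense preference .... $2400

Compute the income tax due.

Alternative floor tax:
  Adjusted income: $64000 + $6700 + $2400 = $73100
  Less exemption $35000 → base $38100
  $38100 × 23% = $8763

General income tax:
  $12000 × 13% = $1560
  $52000 × 18% = $9360
  → $10920

$10920 > $8763, so the general income tax governs.

$10920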